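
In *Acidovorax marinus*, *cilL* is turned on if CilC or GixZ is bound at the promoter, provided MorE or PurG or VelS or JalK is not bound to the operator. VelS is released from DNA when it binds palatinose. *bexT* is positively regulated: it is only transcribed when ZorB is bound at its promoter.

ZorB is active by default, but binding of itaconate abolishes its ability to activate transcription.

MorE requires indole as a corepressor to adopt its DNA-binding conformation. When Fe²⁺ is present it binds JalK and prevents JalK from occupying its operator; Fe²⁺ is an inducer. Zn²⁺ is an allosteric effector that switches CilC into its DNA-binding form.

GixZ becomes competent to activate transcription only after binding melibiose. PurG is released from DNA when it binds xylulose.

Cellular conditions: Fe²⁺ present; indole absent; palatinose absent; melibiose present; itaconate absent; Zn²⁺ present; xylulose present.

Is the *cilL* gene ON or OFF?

Indole is absent, so MorE is inactive.
Zn²⁺ is present, so CilC is active.
Xylulose is present, so PurG is inactive.
Palatinose is absent, so VelS is active.
Melibiose is present, so GixZ is active.
Fe²⁺ is present, so JalK is inactive.
With repressor VelS bound, *cilL* is not transcribed.

OFF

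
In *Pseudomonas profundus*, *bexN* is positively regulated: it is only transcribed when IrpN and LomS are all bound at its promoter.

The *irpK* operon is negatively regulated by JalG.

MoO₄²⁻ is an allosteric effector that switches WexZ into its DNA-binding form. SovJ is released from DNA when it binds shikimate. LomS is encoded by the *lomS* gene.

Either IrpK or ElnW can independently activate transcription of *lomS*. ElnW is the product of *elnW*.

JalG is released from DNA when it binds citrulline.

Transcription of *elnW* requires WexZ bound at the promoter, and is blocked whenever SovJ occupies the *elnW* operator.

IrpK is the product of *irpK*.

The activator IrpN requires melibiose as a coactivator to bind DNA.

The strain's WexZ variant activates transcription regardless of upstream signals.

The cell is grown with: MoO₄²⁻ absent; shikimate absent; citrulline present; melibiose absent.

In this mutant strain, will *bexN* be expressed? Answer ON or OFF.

Melibiose is absent, so IrpN is inactive.
Citrulline is present, so JalG is inactive.
With no repressor bound, *irpK* is transcribed.
So IrpK is produced and active.
WexZ is constitutively active in this strain.
Shikimate is absent, so SovJ is active.
With repressor SovJ bound, *elnW* is not transcribed.
So ElnW is not produced.
Activator IrpK is present, so *lomS* is transcribed.
So LomS is produced and active.
Required activator IrpN is absent, so *bexN* is not transcribed.

OFF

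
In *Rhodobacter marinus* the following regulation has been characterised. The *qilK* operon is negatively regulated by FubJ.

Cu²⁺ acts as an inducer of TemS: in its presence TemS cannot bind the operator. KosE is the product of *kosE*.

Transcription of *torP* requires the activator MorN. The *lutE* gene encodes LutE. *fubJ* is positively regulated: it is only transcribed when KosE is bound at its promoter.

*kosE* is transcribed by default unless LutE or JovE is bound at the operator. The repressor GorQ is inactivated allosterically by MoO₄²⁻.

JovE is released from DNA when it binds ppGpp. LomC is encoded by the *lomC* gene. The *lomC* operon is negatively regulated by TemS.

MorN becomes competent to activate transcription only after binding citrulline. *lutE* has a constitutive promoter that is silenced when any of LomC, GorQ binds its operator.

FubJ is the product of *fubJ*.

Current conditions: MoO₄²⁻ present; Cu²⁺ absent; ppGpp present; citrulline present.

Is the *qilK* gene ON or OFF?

ON

Cu²⁺ is absent, so TemS is active.
With repressor TemS bound, *lomC* is not transcribed.
So LomC is not produced.
MoO₄²⁻ is present, so GorQ is inactive.
With no repressor bound, *lutE* is transcribed.
So LutE is produced and active.
ppGpp is present, so JovE is inactive.
With repressor LutE bound, *kosE* is not transcribed.
So KosE is not produced.
Required activator KosE is absent, so *fubJ* is not transcribed.
So FubJ is not produced.
With no repressor bound, *qilK* is transcribed.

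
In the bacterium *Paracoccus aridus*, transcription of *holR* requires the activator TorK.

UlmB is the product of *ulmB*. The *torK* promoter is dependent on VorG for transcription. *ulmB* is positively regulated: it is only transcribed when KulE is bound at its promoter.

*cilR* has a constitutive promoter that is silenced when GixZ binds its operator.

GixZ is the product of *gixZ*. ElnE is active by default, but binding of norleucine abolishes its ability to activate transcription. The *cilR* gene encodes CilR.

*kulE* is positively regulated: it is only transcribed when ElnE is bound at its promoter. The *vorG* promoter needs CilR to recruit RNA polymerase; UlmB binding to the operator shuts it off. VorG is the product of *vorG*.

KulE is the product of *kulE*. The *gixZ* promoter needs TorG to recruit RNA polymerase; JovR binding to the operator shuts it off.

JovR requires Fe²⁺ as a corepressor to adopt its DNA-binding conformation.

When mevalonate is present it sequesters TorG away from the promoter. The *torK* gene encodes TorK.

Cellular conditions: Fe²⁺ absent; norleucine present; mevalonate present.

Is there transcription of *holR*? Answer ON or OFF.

ON

Norleucine is present, so ElnE is inactive.
Required activator ElnE is absent, so *kulE* is not transcribed.
So KulE is not produced.
Required activator KulE is absent, so *ulmB* is not transcribed.
So UlmB is not produced.
Mevalonate is present, so TorG is inactive.
Fe²⁺ is absent, so JovR is inactive.
Required activator TorG is absent, so *gixZ* is not transcribed.
So GixZ is not produced.
With no repressor bound, *cilR* is transcribed.
So CilR is produced and active.
No repressor is bound and CilR is active, so *vorG* is transcribed.
So VorG is produced and active.
No repressor is bound and VorG is active, so *torK* is transcribed.
So TorK is produced and active.
No repressor is bound and TorK is active, so *holR* is transcribed.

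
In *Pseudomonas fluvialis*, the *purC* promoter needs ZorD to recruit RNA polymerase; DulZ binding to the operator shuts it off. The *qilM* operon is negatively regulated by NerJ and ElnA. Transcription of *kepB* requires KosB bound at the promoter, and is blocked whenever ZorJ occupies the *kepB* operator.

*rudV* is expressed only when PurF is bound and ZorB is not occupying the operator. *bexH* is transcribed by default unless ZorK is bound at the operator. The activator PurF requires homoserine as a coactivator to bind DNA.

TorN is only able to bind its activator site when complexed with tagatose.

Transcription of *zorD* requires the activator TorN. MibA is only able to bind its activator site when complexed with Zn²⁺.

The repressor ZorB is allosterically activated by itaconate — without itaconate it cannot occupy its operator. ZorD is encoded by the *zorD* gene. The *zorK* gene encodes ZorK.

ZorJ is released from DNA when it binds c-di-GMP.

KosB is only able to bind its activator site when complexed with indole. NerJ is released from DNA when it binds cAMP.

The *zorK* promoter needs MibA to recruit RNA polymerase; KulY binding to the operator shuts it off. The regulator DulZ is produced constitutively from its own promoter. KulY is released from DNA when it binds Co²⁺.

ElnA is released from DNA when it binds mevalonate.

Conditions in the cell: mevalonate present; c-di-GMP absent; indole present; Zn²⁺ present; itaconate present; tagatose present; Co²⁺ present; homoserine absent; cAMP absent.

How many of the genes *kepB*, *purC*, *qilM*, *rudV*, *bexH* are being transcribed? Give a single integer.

0

c-di-GMP is absent, so ZorJ is active.
Indole is present, so KosB is active.
With repressor ZorJ bound, *kepB* is not transcribed.
→ *kepB* is OFF.
Tagatose is present, so TorN is active.
No repressor is bound and TorN is active, so *zorD* is transcribed.
So ZorD is produced and active.
DulZ is produced constitutively and is active.
With repressor DulZ bound, *purC* is not transcribed.
→ *purC* is OFF.
cAMP is absent, so NerJ is active.
Mevalonate is present, so ElnA is inactive.
With repressor NerJ bound, *qilM* is not transcribed.
→ *qilM* is OFF.
Itaconate is present, so ZorB is active.
Homoserine is absent, so PurF is inactive.
With repressor ZorB bound, *rudV* is not transcribed.
→ *rudV* is OFF.
Zn²⁺ is present, so MibA is active.
Co²⁺ is present, so KulY is inactive.
No repressor is bound and MibA is active, so *zorK* is transcribed.
So ZorK is produced and active.
With repressor ZorK bound, *bexH* is not transcribed.
→ *bexH* is OFF.
0 of the 5 genes are transcribed.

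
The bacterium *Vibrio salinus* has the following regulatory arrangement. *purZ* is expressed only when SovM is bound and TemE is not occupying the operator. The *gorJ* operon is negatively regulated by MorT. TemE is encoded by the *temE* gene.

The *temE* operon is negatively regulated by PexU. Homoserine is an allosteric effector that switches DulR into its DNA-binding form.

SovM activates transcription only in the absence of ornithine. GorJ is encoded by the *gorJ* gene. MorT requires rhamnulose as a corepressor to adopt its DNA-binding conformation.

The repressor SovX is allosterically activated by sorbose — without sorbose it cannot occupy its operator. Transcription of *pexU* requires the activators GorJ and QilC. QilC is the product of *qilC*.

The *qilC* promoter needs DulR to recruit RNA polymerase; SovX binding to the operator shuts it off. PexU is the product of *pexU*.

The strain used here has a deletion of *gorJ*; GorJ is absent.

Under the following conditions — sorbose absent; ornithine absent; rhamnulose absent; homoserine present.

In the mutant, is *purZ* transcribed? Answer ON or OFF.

Ornithine is absent, so SovM is active.
GorJ is non-functional in this strain, so it has no effect.
Homoserine is present, so DulR is active.
Sorbose is absent, so SovX is inactive.
No repressor is bound and DulR is active, so *qilC* is transcribed.
So QilC is produced and active.
Required activator GorJ is absent, so *pexU* is not transcribed.
So PexU is not produced.
With no repressor bound, *temE* is transcribed.
So TemE is produced and active.
With repressor TemE bound, *purZ* is not transcribed.

OFF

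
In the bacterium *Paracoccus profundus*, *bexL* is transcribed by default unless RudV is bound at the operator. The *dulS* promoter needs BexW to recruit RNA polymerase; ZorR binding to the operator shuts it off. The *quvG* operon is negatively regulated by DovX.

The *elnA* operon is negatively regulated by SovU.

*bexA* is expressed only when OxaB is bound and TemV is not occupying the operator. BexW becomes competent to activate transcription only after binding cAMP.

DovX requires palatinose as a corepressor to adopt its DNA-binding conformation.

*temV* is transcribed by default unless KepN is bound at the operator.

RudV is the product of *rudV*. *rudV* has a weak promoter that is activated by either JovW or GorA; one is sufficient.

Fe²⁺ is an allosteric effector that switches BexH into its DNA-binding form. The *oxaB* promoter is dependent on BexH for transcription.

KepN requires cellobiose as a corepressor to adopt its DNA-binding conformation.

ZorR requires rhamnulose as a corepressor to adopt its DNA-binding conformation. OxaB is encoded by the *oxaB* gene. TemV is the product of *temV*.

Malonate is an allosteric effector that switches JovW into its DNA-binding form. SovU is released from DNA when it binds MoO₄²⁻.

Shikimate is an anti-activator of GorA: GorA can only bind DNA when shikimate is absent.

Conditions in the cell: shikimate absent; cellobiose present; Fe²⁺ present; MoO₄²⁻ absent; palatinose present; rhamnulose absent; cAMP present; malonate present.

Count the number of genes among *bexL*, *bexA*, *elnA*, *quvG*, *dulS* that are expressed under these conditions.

2

Malonate is present, so JovW is active.
Shikimate is absent, so GorA is active.
Activator JovW is present, so *rudV* is transcribed.
So RudV is produced and active.
With repressor RudV bound, *bexL* is not transcribed.
→ *bexL* is OFF.
Fe²⁺ is present, so BexH is active.
No repressor is bound and BexH is active, so *oxaB* is transcribed.
So OxaB is produced and active.
Cellobiose is present, so KepN is active.
With repressor KepN bound, *temV* is not transcribed.
So TemV is not produced.
No repressor is bound and OxaB is active, so *bexA* is transcribed.
→ *bexA* is ON.
MoO₄²⁻ is absent, so SovU is active.
With repressor SovU bound, *elnA* is not transcribed.
→ *elnA* is OFF.
Palatinose is present, so DovX is active.
With repressor DovX bound, *quvG* is not transcribed.
→ *quvG* is OFF.
Rhamnulose is absent, so ZorR is inactive.
cAMP is present, so BexW is active.
No repressor is bound and BexW is active, so *dulS* is transcribed.
→ *dulS* is ON.
2 of the 5 genes are transcribed.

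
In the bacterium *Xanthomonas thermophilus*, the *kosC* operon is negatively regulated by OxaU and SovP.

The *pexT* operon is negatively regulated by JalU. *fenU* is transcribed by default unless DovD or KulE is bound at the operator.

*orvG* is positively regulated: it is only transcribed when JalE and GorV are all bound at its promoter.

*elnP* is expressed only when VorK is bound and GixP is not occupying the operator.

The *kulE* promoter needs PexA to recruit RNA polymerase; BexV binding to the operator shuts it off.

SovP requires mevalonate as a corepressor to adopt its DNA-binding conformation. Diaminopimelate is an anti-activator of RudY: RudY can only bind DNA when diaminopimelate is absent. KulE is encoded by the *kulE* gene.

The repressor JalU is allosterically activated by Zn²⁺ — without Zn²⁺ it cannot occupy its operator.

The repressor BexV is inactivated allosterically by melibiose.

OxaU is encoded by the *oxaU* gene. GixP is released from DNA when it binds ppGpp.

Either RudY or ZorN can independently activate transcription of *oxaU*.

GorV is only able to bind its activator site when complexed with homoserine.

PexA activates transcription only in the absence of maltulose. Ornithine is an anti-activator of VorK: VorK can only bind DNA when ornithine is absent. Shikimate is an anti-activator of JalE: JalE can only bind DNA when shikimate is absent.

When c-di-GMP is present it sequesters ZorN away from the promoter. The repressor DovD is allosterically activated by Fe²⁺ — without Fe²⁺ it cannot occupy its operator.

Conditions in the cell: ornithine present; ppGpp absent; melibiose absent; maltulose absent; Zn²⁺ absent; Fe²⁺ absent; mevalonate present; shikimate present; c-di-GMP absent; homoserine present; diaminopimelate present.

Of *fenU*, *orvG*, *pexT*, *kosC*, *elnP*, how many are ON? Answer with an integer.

2

Fe²⁺ is absent, so DovD is inactive.
Maltulose is absent, so PexA is active.
Melibiose is absent, so BexV is active.
With repressor BexV bound, *kulE* is not transcribed.
So KulE is not produced.
With no repressor bound, *fenU* is transcribed.
→ *fenU* is ON.
Shikimate is present, so JalE is inactive.
Homoserine is present, so GorV is active.
Required activator JalE is absent, so *orvG* is not transcribed.
→ *orvG* is OFF.
Zn²⁺ is absent, so JalU is inactive.
With no repressor bound, *pexT* is transcribed.
→ *pexT* is ON.
Diaminopimelate is present, so RudY is inactive.
c-di-GMP is absent, so ZorN is active.
Activator ZorN is present, so *oxaU* is transcribed.
So OxaU is produced and active.
Mevalonate is present, so SovP is active.
With repressor OxaU bound, *kosC* is not transcribed.
→ *kosC* is OFF.
Ornithine is present, so VorK is inactive.
ppGpp is absent, so GixP is active.
With repressor GixP bound, *elnP* is not transcribed.
→ *elnP* is OFF.
2 of the 5 genes are transcribed.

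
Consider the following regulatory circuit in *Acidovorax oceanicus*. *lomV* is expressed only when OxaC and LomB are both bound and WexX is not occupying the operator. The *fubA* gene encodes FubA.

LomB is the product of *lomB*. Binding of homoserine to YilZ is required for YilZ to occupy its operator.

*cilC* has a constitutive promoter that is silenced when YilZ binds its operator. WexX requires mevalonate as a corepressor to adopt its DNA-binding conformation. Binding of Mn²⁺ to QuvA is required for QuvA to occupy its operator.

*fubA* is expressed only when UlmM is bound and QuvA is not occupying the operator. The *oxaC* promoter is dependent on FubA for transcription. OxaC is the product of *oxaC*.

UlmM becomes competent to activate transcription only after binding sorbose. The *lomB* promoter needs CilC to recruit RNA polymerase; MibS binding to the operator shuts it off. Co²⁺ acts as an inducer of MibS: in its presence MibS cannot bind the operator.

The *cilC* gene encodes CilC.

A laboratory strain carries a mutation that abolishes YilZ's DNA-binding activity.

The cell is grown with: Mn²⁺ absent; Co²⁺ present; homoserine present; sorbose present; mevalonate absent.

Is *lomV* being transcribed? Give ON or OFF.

Mn²⁺ is absent, so QuvA is inactive.
Sorbose is present, so UlmM is active.
No repressor is bound and UlmM is active, so *fubA* is transcribed.
So FubA is produced and active.
No repressor is bound and FubA is active, so *oxaC* is transcribed.
So OxaC is produced and active.
Mevalonate is absent, so WexX is inactive.
YilZ is non-functional in this strain, so it has no effect.
With no repressor bound, *cilC* is transcribed.
So CilC is produced and active.
Co²⁺ is present, so MibS is inactive.
No repressor is bound and CilC is active, so *lomB* is transcribed.
So LomB is produced and active.
No repressor is bound and OxaC and LomB are active, so *lomV* is transcribed.

ON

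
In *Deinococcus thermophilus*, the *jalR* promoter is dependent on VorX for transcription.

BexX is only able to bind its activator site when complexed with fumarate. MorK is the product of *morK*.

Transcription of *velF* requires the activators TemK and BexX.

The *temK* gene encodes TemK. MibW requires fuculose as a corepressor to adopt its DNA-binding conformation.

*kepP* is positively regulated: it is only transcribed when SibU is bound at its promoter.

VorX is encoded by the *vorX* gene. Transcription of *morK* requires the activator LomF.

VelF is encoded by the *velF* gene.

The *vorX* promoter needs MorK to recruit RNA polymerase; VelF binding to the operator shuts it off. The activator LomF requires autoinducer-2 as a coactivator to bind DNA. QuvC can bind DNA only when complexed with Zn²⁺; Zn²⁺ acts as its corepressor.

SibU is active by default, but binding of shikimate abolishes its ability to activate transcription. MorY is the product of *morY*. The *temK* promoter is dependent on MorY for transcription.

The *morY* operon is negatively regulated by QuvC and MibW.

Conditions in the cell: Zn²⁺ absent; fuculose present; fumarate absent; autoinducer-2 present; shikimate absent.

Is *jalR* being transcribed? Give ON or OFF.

Zn²⁺ is absent, so QuvC is inactive.
Fuculose is present, so MibW is active.
With repressor MibW bound, *morY* is not transcribed.
So MorY is not produced.
Required activator MorY is absent, so *temK* is not transcribed.
So TemK is not produced.
Fumarate is absent, so BexX is inactive.
Required activator TemK is absent, so *velF* is not transcribed.
So VelF is not produced.
Autoinducer-2 is present, so LomF is active.
No repressor is bound and LomF is active, so *morK* is transcribed.
So MorK is produced and active.
No repressor is bound and MorK is active, so *vorX* is transcribed.
So VorX is produced and active.
No repressor is bound and VorX is active, so *jalR* is transcribed.

ON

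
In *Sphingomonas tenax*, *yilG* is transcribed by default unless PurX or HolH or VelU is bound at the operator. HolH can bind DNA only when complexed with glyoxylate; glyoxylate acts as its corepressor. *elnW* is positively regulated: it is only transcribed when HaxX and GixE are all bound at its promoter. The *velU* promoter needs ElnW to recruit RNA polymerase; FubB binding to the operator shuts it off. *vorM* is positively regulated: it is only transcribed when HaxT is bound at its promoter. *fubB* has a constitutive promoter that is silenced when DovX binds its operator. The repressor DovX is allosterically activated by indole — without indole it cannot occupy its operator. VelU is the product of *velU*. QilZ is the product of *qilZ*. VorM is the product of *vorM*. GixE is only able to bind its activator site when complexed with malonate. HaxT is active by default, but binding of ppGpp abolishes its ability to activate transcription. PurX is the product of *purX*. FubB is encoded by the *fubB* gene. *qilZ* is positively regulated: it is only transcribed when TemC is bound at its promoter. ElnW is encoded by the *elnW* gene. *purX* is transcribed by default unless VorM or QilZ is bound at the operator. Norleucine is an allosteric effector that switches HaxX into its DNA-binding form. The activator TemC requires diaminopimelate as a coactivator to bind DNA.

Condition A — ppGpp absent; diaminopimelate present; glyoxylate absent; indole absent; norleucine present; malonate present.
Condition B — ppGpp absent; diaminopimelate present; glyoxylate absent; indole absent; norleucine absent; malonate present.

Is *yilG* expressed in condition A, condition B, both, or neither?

Condition A:
ppGpp is absent, so HaxT is active.
No repressor is bound and HaxT is active, so *vorM* is transcribed.
So VorM is produced and active.
Diaminopimelate is present, so TemC is active.
No repressor is bound and TemC is active, so *qilZ* is transcribed.
So QilZ is produced and active.
With repressor VorM bound, *purX* is not transcribed.
So PurX is not produced.
Glyoxylate is absent, so HolH is inactive.
Indole is absent, so DovX is inactive.
With no repressor bound, *fubB* is transcribed.
So FubB is produced and active.
Norleucine is present, so HaxX is active.
Malonate is present, so GixE is active.
No repressor is bound and HaxX and GixE are active, so *elnW* is transcribed.
So ElnW is produced and active.
With repressor FubB bound, *velU* is not transcribed.
So VelU is not produced.
With no repressor bound, *yilG* is transcribed.
→ *yilG* is ON in A.
Condition B:
ppGpp is absent, so HaxT is active.
No repressor is bound and HaxT is active, so *vorM* is transcribed.
So VorM is produced and active.
Diaminopimelate is present, so TemC is active.
No repressor is bound and TemC is active, so *qilZ* is transcribed.
So QilZ is produced and active.
With repressor VorM bound, *purX* is not transcribed.
So PurX is not produced.
Glyoxylate is absent, so HolH is inactive.
Indole is absent, so DovX is inactive.
With no repressor bound, *fubB* is transcribed.
So FubB is produced and active.
Norleucine is absent, so HaxX is inactive.
Malonate is present, so GixE is active.
Required activator HaxX is absent, so *elnW* is not transcribed.
So ElnW is not produced.
With repressor FubB bound, *velU* is not transcribed.
So VelU is not produced.
With no repressor bound, *yilG* is transcribed.
→ *yilG* is ON in B.

both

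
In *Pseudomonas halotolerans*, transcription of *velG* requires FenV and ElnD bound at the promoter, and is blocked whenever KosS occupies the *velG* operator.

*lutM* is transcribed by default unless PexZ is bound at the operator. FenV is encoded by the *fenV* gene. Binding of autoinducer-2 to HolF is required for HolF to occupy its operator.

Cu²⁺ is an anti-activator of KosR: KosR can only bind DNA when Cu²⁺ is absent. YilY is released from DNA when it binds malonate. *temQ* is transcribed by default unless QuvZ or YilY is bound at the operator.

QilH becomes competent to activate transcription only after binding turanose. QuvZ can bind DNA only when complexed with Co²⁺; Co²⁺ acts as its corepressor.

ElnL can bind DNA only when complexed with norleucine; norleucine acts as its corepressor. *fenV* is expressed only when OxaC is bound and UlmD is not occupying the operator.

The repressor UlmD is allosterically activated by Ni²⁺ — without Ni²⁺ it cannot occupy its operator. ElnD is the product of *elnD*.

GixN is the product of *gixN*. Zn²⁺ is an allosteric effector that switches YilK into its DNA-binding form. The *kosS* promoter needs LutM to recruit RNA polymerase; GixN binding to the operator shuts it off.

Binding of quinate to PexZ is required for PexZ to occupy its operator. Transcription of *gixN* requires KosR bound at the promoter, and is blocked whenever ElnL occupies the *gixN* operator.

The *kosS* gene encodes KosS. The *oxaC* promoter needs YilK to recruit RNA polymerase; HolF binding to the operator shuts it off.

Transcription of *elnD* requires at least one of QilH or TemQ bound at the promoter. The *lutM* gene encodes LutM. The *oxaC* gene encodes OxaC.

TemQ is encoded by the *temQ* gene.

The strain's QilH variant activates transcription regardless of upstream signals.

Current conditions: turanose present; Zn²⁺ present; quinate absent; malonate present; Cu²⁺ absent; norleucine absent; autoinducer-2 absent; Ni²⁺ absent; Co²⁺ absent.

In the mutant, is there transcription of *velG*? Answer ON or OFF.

Ni²⁺ is absent, so UlmD is inactive.
Autoinducer-2 is absent, so HolF is inactive.
Zn²⁺ is present, so YilK is active.
No repressor is bound and YilK is active, so *oxaC* is transcribed.
So OxaC is produced and active.
No repressor is bound and OxaC is active, so *fenV* is transcribed.
So FenV is produced and active.
Quinate is absent, so PexZ is inactive.
With no repressor bound, *lutM* is transcribed.
So LutM is produced and active.
Cu²⁺ is absent, so KosR is active.
Norleucine is absent, so ElnL is inactive.
No repressor is bound and KosR is active, so *gixN* is transcribed.
So GixN is produced and active.
With repressor GixN bound, *kosS* is not transcribed.
So KosS is not produced.
QilH is constitutively active in this strain.
Co²⁺ is absent, so QuvZ is inactive.
Malonate is present, so YilY is inactive.
With no repressor bound, *temQ* is transcribed.
So TemQ is produced and active.
Activator QilH is present, so *elnD* is transcribed.
So ElnD is produced and active.
No repressor is bound and FenV and ElnD are active, so *velG* is transcribed.

ON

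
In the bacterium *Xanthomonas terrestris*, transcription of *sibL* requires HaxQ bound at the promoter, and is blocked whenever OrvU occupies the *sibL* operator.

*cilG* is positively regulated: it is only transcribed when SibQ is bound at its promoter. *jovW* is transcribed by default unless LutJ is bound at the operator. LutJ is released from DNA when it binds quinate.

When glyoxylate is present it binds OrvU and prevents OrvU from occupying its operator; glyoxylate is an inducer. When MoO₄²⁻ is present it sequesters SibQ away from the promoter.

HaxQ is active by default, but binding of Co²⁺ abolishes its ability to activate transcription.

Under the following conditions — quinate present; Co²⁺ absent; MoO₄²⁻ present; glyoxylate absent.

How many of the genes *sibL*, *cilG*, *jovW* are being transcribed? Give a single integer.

1

Co²⁺ is absent, so HaxQ is active.
Glyoxylate is absent, so OrvU is active.
With repressor OrvU bound, *sibL* is not transcribed.
→ *sibL* is OFF.
MoO₄²⁻ is present, so SibQ is inactive.
Required activator SibQ is absent, so *cilG* is not transcribed.
→ *cilG* is OFF.
Quinate is present, so LutJ is inactive.
With no repressor bound, *jovW* is transcribed.
→ *jovW* is ON.
1 of the 3 genes is transcribed.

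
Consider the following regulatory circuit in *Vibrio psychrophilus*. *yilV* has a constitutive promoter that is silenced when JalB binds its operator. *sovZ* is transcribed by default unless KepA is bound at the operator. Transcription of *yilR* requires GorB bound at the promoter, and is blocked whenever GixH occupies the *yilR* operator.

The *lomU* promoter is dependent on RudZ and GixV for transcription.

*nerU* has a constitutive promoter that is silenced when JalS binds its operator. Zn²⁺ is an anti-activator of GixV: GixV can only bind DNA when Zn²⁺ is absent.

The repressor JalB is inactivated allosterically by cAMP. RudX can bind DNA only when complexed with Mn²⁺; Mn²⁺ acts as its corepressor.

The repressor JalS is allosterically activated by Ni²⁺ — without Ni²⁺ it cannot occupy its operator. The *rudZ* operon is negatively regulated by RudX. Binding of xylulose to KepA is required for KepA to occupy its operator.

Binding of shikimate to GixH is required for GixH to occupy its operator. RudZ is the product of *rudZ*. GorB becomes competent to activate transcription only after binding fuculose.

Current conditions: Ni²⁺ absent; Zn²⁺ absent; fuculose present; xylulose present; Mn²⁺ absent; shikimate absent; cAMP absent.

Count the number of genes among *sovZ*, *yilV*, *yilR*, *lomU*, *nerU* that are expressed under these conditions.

Xylulose is present, so KepA is active.
With repressor KepA bound, *sovZ* is not transcribed.
→ *sovZ* is OFF.
cAMP is absent, so JalB is active.
With repressor JalB bound, *yilV* is not transcribed.
→ *yilV* is OFF.
Shikimate is absent, so GixH is inactive.
Fuculose is present, so GorB is active.
No repressor is bound and GorB is active, so *yilR* is transcribed.
→ *yilR* is ON.
Mn²⁺ is absent, so RudX is inactive.
With no repressor bound, *rudZ* is transcribed.
So RudZ is produced and active.
Zn²⁺ is absent, so GixV is active.
No repressor is bound and RudZ and GixV are active, so *lomU* is transcribed.
→ *lomU* is ON.
Ni²⁺ is absent, so JalS is inactive.
With no repressor bound, *nerU* is transcribed.
→ *nerU* is ON.
3 of the 5 genes are transcribed.

3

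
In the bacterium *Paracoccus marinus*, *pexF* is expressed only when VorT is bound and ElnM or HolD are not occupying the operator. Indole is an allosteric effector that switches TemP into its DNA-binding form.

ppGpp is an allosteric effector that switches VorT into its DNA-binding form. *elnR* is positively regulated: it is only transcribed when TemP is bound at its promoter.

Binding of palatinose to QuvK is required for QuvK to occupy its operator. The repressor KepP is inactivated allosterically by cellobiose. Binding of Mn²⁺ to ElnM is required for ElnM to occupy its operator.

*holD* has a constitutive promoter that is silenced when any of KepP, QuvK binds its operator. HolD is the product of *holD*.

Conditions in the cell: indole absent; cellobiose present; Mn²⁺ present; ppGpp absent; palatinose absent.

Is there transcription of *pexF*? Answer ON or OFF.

ppGpp is absent, so VorT is inactive.
Mn²⁺ is present, so ElnM is active.
Cellobiose is present, so KepP is inactive.
Palatinose is absent, so QuvK is inactive.
With no repressor bound, *holD* is transcribed.
So HolD is produced and active.
With repressor ElnM bound, *pexF* is not transcribed.

OFF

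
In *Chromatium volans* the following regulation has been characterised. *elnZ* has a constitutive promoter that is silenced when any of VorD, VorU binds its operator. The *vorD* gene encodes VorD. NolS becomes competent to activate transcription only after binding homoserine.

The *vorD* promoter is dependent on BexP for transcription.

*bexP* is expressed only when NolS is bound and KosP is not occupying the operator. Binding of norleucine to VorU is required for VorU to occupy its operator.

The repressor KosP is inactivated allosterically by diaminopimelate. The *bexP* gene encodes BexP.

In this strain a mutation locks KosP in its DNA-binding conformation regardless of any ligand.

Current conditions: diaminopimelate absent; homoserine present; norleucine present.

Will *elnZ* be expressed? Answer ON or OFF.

Homoserine is present, so NolS is active.
KosP is constitutively active in this strain.
With repressor KosP bound, *bexP* is not transcribed.
So BexP is not produced.
Required activator BexP is absent, so *vorD* is not transcribed.
So VorD is not produced.
Norleucine is present, so VorU is active.
With repressor VorU bound, *elnZ* is not transcribed.

OFF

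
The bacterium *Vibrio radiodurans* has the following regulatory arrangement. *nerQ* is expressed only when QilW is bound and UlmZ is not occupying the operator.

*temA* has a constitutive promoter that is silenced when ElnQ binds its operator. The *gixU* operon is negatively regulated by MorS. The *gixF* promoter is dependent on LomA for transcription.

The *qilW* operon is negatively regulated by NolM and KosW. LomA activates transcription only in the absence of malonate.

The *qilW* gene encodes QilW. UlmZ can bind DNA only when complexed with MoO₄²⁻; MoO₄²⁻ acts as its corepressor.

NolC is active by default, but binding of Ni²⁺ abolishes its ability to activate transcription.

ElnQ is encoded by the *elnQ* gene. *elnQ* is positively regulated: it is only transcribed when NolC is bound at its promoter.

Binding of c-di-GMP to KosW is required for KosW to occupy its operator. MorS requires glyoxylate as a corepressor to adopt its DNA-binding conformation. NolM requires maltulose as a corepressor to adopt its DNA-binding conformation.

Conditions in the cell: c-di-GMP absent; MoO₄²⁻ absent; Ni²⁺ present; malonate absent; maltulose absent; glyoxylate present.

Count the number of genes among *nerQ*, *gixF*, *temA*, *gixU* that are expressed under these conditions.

Maltulose is absent, so NolM is inactive.
c-di-GMP is absent, so KosW is inactive.
With no repressor bound, *qilW* is transcribed.
So QilW is produced and active.
MoO₄²⁻ is absent, so UlmZ is inactive.
No repressor is bound and QilW is active, so *nerQ* is transcribed.
→ *nerQ* is ON.
Malonate is absent, so LomA is active.
No repressor is bound and LomA is active, so *gixF* is transcribed.
→ *gixF* is ON.
Ni²⁺ is present, so NolC is inactive.
Required activator NolC is absent, so *elnQ* is not transcribed.
So ElnQ is not produced.
With no repressor bound, *temA* is transcribed.
→ *temA* is ON.
Glyoxylate is present, so MorS is active.
With repressor MorS bound, *gixU* is not transcribed.
→ *gixU* is OFF.
3 of the 4 genes are transcribed.

3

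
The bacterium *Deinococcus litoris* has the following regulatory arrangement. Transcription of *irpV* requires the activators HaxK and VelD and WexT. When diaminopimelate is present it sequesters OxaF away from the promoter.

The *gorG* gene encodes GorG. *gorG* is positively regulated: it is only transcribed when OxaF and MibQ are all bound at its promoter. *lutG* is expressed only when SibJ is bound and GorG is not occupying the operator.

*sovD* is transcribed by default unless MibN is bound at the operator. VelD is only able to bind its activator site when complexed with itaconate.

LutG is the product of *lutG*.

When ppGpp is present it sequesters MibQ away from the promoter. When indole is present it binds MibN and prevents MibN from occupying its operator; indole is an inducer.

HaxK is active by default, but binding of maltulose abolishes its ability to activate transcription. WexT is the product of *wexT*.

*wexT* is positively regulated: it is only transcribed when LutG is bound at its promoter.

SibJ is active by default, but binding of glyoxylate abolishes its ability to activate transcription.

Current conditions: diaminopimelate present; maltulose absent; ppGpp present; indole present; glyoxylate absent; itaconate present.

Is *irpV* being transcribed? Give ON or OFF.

ON

Maltulose is absent, so HaxK is active.
Itaconate is present, so VelD is active.
Diaminopimelate is present, so OxaF is inactive.
ppGpp is present, so MibQ is inactive.
Required activator OxaF is absent, so *gorG* is not transcribed.
So GorG is not produced.
Glyoxylate is absent, so SibJ is active.
No repressor is bound and SibJ is active, so *lutG* is transcribed.
So LutG is produced and active.
No repressor is bound and LutG is active, so *wexT* is transcribed.
So WexT is produced and active.
No repressor is bound and HaxK and VelD and WexT are active, so *irpV* is transcribed.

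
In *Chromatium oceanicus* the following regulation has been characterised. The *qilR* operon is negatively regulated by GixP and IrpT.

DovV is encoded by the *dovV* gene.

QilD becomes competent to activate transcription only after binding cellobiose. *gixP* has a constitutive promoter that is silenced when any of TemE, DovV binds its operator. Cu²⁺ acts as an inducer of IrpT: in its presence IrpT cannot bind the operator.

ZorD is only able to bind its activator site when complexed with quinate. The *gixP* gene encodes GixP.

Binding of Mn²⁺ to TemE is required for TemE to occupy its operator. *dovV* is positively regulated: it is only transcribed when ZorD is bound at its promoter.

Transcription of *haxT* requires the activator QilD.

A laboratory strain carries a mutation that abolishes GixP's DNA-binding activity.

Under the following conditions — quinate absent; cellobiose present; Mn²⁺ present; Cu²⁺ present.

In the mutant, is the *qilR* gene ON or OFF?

ON

GixP is non-functional in this strain, so it has no effect.
Cu²⁺ is present, so IrpT is inactive.
With no repressor bound, *qilR* is transcribed.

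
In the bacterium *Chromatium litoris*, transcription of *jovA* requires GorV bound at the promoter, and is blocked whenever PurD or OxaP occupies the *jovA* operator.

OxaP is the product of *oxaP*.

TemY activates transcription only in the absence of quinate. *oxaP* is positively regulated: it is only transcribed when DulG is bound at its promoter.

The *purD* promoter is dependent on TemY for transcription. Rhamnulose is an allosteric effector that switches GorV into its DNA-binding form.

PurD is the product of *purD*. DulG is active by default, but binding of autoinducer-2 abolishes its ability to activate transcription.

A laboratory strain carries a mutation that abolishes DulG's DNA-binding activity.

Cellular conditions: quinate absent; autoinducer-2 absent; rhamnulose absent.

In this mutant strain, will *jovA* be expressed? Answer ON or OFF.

Quinate is absent, so TemY is active.
No repressor is bound and TemY is active, so *purD* is transcribed.
So PurD is produced and active.
Rhamnulose is absent, so GorV is inactive.
DulG is non-functional in this strain, so it has no effect.
Required activator DulG is absent, so *oxaP* is not transcribed.
So OxaP is not produced.
With repressor PurD bound, *jovA* is not transcribed.

OFF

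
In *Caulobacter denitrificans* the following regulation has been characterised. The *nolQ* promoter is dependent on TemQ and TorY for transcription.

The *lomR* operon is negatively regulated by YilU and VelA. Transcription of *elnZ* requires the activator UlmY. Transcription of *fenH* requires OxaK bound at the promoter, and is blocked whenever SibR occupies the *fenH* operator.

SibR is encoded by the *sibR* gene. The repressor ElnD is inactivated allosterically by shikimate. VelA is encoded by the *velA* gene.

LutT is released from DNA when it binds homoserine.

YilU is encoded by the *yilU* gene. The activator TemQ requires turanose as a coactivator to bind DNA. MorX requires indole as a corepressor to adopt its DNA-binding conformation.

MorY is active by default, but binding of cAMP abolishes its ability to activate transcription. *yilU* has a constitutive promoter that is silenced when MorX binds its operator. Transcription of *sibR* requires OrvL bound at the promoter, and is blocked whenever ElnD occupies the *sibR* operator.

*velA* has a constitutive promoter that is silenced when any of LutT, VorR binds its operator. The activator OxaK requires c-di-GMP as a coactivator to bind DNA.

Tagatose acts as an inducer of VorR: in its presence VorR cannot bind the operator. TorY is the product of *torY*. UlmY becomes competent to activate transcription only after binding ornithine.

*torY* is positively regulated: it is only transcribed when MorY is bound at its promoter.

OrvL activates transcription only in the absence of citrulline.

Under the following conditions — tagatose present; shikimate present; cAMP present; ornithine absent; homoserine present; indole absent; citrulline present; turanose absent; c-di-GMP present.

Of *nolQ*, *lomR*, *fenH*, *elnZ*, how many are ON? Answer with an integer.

Turanose is absent, so TemQ is inactive.
cAMP is present, so MorY is inactive.
Required activator MorY is absent, so *torY* is not transcribed.
So TorY is not produced.
Required activator TemQ is absent, so *nolQ* is not transcribed.
→ *nolQ* is OFF.
Indole is absent, so MorX is inactive.
With no repressor bound, *yilU* is transcribed.
So YilU is produced and active.
Homoserine is present, so LutT is inactive.
Tagatose is present, so VorR is inactive.
With no repressor bound, *velA* is transcribed.
So VelA is produced and active.
With repressor YilU bound, *lomR* is not transcribed.
→ *lomR* is OFF.
c-di-GMP is present, so OxaK is active.
Shikimate is present, so ElnD is inactive.
Citrulline is present, so OrvL is inactive.
Required activator OrvL is absent, so *sibR* is not transcribed.
So SibR is not produced.
No repressor is bound and OxaK is active, so *fenH* is transcribed.
→ *fenH* is ON.
Ornithine is absent, so UlmY is inactive.
Required activator UlmY is absent, so *elnZ* is not transcribed.
→ *elnZ* is OFF.
1 of the 4 genes is transcribed.

1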